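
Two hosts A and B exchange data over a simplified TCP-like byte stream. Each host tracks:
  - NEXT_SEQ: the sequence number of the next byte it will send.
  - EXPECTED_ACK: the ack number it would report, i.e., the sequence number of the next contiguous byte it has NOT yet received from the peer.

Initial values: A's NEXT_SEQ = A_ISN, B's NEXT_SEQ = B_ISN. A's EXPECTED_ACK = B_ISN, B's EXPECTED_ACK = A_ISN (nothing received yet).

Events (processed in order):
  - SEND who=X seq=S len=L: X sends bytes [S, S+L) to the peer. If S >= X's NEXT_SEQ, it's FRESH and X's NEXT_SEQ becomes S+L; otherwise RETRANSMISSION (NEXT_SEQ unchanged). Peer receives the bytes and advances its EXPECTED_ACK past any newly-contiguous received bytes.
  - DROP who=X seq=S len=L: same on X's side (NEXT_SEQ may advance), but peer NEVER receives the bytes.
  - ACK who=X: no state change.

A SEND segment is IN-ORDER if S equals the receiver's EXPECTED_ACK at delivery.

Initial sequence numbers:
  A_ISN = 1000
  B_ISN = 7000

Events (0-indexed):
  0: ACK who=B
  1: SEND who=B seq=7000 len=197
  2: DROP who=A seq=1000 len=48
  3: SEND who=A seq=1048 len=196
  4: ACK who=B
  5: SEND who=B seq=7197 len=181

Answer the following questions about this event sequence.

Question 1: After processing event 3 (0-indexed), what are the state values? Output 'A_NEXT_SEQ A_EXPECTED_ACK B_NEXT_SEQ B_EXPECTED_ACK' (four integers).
After event 0: A_seq=1000 A_ack=7000 B_seq=7000 B_ack=1000
After event 1: A_seq=1000 A_ack=7197 B_seq=7197 B_ack=1000
After event 2: A_seq=1048 A_ack=7197 B_seq=7197 B_ack=1000
After event 3: A_seq=1244 A_ack=7197 B_seq=7197 B_ack=1000

1244 7197 7197 1000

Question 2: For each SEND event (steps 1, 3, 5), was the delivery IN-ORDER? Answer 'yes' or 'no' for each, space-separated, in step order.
Step 1: SEND seq=7000 -> in-order
Step 3: SEND seq=1048 -> out-of-order
Step 5: SEND seq=7197 -> in-order

Answer: yes no yes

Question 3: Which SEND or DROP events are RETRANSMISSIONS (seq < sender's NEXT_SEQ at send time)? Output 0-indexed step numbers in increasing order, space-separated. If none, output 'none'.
Step 1: SEND seq=7000 -> fresh
Step 2: DROP seq=1000 -> fresh
Step 3: SEND seq=1048 -> fresh
Step 5: SEND seq=7197 -> fresh

Answer: none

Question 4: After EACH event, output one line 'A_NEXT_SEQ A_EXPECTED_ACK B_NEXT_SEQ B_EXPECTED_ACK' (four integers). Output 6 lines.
1000 7000 7000 1000
1000 7197 7197 1000
1048 7197 7197 1000
1244 7197 7197 1000
1244 7197 7197 1000
1244 7378 7378 1000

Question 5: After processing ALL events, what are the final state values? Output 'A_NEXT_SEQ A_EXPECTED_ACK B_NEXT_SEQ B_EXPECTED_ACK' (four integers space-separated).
Answer: 1244 7378 7378 1000

Derivation:
After event 0: A_seq=1000 A_ack=7000 B_seq=7000 B_ack=1000
After event 1: A_seq=1000 A_ack=7197 B_seq=7197 B_ack=1000
After event 2: A_seq=1048 A_ack=7197 B_seq=7197 B_ack=1000
After event 3: A_seq=1244 A_ack=7197 B_seq=7197 B_ack=1000
After event 4: A_seq=1244 A_ack=7197 B_seq=7197 B_ack=1000
After event 5: A_seq=1244 A_ack=7378 B_seq=7378 B_ack=1000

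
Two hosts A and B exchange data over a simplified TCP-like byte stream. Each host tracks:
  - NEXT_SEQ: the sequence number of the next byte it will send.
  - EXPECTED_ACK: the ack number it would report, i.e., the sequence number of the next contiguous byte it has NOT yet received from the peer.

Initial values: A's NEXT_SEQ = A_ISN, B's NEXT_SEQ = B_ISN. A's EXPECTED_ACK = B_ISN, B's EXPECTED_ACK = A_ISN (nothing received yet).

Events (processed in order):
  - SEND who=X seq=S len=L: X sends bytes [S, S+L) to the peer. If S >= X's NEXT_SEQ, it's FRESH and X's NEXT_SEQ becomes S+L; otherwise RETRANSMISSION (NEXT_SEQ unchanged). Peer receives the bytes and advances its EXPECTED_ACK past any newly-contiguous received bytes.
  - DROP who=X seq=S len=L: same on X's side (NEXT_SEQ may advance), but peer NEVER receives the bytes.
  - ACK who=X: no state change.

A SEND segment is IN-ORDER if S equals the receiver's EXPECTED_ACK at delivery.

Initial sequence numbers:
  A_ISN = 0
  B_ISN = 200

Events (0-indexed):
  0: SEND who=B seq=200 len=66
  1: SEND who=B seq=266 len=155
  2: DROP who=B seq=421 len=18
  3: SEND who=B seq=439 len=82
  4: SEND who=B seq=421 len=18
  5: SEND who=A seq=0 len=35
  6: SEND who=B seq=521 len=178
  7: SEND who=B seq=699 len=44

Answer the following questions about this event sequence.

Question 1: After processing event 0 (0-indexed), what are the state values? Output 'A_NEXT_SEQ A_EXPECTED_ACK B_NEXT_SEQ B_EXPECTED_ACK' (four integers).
After event 0: A_seq=0 A_ack=266 B_seq=266 B_ack=0

0 266 266 0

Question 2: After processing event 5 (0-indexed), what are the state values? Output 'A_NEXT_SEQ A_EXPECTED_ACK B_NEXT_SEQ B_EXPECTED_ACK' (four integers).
After event 0: A_seq=0 A_ack=266 B_seq=266 B_ack=0
After event 1: A_seq=0 A_ack=421 B_seq=421 B_ack=0
After event 2: A_seq=0 A_ack=421 B_seq=439 B_ack=0
After event 3: A_seq=0 A_ack=421 B_seq=521 B_ack=0
After event 4: A_seq=0 A_ack=521 B_seq=521 B_ack=0
After event 5: A_seq=35 A_ack=521 B_seq=521 B_ack=35

35 521 521 35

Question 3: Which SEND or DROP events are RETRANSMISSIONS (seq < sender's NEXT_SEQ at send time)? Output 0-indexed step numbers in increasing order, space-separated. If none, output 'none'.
Step 0: SEND seq=200 -> fresh
Step 1: SEND seq=266 -> fresh
Step 2: DROP seq=421 -> fresh
Step 3: SEND seq=439 -> fresh
Step 4: SEND seq=421 -> retransmit
Step 5: SEND seq=0 -> fresh
Step 6: SEND seq=521 -> fresh
Step 7: SEND seq=699 -> fresh

Answer: 4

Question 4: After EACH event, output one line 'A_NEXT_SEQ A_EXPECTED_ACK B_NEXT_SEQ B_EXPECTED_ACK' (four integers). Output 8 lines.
0 266 266 0
0 421 421 0
0 421 439 0
0 421 521 0
0 521 521 0
35 521 521 35
35 699 699 35
35 743 743 35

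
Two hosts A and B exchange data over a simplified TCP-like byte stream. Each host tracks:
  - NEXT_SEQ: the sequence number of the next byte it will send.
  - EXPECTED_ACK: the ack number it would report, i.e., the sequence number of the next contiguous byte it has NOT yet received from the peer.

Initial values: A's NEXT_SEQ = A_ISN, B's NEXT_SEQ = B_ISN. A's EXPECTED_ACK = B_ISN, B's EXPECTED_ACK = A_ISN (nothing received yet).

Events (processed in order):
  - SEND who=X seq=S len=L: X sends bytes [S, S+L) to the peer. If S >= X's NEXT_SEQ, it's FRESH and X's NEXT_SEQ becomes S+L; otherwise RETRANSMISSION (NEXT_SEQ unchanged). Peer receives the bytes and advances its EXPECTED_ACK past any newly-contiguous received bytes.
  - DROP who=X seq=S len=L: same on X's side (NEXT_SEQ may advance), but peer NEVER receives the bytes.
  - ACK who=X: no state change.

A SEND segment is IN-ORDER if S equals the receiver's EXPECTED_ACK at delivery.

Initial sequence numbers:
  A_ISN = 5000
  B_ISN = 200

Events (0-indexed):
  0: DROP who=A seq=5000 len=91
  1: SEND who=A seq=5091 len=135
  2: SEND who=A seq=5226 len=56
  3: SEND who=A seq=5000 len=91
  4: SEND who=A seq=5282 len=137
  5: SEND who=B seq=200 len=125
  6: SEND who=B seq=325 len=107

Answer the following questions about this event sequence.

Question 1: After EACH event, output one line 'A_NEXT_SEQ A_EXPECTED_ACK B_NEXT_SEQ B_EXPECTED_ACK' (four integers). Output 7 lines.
5091 200 200 5000
5226 200 200 5000
5282 200 200 5000
5282 200 200 5282
5419 200 200 5419
5419 325 325 5419
5419 432 432 5419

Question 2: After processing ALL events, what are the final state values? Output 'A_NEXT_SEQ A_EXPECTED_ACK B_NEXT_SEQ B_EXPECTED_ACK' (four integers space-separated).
Answer: 5419 432 432 5419

Derivation:
After event 0: A_seq=5091 A_ack=200 B_seq=200 B_ack=5000
After event 1: A_seq=5226 A_ack=200 B_seq=200 B_ack=5000
After event 2: A_seq=5282 A_ack=200 B_seq=200 B_ack=5000
After event 3: A_seq=5282 A_ack=200 B_seq=200 B_ack=5282
After event 4: A_seq=5419 A_ack=200 B_seq=200 B_ack=5419
After event 5: A_seq=5419 A_ack=325 B_seq=325 B_ack=5419
After event 6: A_seq=5419 A_ack=432 B_seq=432 B_ack=5419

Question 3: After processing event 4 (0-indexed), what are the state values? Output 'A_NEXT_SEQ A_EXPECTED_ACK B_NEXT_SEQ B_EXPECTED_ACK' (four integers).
After event 0: A_seq=5091 A_ack=200 B_seq=200 B_ack=5000
After event 1: A_seq=5226 A_ack=200 B_seq=200 B_ack=5000
After event 2: A_seq=5282 A_ack=200 B_seq=200 B_ack=5000
After event 3: A_seq=5282 A_ack=200 B_seq=200 B_ack=5282
After event 4: A_seq=5419 A_ack=200 B_seq=200 B_ack=5419

5419 200 200 5419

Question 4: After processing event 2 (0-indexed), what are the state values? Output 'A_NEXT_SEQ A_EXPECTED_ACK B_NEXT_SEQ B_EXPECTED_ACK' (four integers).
After event 0: A_seq=5091 A_ack=200 B_seq=200 B_ack=5000
After event 1: A_seq=5226 A_ack=200 B_seq=200 B_ack=5000
After event 2: A_seq=5282 A_ack=200 B_seq=200 B_ack=5000

5282 200 200 5000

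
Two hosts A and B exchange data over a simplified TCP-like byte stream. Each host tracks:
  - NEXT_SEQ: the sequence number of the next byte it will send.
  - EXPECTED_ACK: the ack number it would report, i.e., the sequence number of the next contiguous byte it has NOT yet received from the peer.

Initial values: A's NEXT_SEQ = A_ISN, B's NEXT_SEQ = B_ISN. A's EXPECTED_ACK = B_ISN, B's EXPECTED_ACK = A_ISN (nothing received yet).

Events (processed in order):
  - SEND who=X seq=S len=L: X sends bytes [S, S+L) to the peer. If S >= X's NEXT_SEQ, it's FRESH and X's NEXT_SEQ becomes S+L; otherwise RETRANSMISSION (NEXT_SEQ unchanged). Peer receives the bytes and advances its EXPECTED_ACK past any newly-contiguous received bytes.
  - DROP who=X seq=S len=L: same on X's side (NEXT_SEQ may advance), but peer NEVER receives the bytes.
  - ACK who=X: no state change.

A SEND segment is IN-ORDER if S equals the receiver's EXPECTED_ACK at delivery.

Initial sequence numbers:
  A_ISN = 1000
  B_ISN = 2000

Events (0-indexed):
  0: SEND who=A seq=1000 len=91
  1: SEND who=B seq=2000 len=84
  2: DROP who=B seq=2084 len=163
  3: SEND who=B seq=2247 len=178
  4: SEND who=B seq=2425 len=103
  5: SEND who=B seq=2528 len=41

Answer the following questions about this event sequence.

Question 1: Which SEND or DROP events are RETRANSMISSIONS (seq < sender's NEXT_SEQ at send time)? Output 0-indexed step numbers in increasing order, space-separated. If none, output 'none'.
Answer: none

Derivation:
Step 0: SEND seq=1000 -> fresh
Step 1: SEND seq=2000 -> fresh
Step 2: DROP seq=2084 -> fresh
Step 3: SEND seq=2247 -> fresh
Step 4: SEND seq=2425 -> fresh
Step 5: SEND seq=2528 -> fresh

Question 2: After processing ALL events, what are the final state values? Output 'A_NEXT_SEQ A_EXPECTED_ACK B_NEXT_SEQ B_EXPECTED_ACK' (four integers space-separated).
After event 0: A_seq=1091 A_ack=2000 B_seq=2000 B_ack=1091
After event 1: A_seq=1091 A_ack=2084 B_seq=2084 B_ack=1091
After event 2: A_seq=1091 A_ack=2084 B_seq=2247 B_ack=1091
After event 3: A_seq=1091 A_ack=2084 B_seq=2425 B_ack=1091
After event 4: A_seq=1091 A_ack=2084 B_seq=2528 B_ack=1091
After event 5: A_seq=1091 A_ack=2084 B_seq=2569 B_ack=1091

Answer: 1091 2084 2569 1091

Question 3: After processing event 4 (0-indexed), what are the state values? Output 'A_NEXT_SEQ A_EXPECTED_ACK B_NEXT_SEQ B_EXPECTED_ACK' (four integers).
After event 0: A_seq=1091 A_ack=2000 B_seq=2000 B_ack=1091
After event 1: A_seq=1091 A_ack=2084 B_seq=2084 B_ack=1091
After event 2: A_seq=1091 A_ack=2084 B_seq=2247 B_ack=1091
After event 3: A_seq=1091 A_ack=2084 B_seq=2425 B_ack=1091
After event 4: A_seq=1091 A_ack=2084 B_seq=2528 B_ack=1091

1091 2084 2528 1091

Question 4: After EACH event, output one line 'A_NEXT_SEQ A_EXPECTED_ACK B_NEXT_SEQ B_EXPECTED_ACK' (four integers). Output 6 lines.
1091 2000 2000 1091
1091 2084 2084 1091
1091 2084 2247 1091
1091 2084 2425 1091
1091 2084 2528 1091
1091 2084 2569 1091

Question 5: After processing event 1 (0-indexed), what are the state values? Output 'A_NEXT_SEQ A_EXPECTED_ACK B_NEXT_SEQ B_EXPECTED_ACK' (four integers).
After event 0: A_seq=1091 A_ack=2000 B_seq=2000 B_ack=1091
After event 1: A_seq=1091 A_ack=2084 B_seq=2084 B_ack=1091

1091 2084 2084 1091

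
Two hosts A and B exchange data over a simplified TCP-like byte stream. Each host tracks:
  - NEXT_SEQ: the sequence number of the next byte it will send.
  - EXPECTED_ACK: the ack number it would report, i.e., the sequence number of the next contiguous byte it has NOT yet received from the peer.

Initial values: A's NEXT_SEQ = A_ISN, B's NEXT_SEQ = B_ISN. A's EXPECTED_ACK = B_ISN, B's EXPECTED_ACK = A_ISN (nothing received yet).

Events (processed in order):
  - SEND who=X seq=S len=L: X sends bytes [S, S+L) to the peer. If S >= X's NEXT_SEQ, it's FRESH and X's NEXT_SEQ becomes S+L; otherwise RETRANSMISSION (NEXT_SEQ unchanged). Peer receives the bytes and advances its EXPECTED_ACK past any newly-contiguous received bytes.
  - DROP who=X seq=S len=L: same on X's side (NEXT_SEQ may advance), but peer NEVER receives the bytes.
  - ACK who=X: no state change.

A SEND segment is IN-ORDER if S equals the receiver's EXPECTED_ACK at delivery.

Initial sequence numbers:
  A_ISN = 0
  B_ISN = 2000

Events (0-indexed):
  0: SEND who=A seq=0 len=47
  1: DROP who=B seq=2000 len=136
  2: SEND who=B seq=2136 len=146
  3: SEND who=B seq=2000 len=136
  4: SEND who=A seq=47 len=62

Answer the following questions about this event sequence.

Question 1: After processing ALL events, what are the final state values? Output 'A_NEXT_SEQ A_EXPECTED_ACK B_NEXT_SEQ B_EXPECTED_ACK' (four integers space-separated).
After event 0: A_seq=47 A_ack=2000 B_seq=2000 B_ack=47
After event 1: A_seq=47 A_ack=2000 B_seq=2136 B_ack=47
After event 2: A_seq=47 A_ack=2000 B_seq=2282 B_ack=47
After event 3: A_seq=47 A_ack=2282 B_seq=2282 B_ack=47
After event 4: A_seq=109 A_ack=2282 B_seq=2282 B_ack=109

Answer: 109 2282 2282 109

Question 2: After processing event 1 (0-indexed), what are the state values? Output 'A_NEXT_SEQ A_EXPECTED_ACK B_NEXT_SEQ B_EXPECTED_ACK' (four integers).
After event 0: A_seq=47 A_ack=2000 B_seq=2000 B_ack=47
After event 1: A_seq=47 A_ack=2000 B_seq=2136 B_ack=47

47 2000 2136 47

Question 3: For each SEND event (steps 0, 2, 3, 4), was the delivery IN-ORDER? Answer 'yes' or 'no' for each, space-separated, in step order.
Answer: yes no yes yes

Derivation:
Step 0: SEND seq=0 -> in-order
Step 2: SEND seq=2136 -> out-of-order
Step 3: SEND seq=2000 -> in-order
Step 4: SEND seq=47 -> in-order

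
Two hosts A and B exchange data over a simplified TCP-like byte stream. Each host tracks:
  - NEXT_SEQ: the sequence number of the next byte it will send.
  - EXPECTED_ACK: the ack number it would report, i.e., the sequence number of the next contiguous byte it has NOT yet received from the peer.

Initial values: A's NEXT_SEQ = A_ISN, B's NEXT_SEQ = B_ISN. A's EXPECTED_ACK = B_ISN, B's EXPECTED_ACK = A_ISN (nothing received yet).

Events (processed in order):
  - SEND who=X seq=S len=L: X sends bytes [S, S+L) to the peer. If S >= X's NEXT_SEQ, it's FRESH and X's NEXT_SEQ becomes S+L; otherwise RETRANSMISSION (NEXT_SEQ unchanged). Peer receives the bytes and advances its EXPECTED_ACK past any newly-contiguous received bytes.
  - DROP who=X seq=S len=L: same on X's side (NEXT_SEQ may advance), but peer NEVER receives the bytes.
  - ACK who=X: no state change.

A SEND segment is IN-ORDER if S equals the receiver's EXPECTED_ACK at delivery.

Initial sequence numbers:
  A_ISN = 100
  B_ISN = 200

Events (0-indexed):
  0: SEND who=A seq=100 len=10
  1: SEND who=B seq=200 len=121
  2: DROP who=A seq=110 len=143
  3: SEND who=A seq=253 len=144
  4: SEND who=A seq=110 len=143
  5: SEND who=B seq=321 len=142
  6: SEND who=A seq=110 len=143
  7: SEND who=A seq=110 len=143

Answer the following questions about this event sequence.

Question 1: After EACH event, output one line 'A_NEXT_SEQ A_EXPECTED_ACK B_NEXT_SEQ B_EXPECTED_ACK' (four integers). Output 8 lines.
110 200 200 110
110 321 321 110
253 321 321 110
397 321 321 110
397 321 321 397
397 463 463 397
397 463 463 397
397 463 463 397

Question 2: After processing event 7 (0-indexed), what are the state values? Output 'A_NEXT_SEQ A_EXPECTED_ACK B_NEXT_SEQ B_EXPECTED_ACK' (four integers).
After event 0: A_seq=110 A_ack=200 B_seq=200 B_ack=110
After event 1: A_seq=110 A_ack=321 B_seq=321 B_ack=110
After event 2: A_seq=253 A_ack=321 B_seq=321 B_ack=110
After event 3: A_seq=397 A_ack=321 B_seq=321 B_ack=110
After event 4: A_seq=397 A_ack=321 B_seq=321 B_ack=397
After event 5: A_seq=397 A_ack=463 B_seq=463 B_ack=397
After event 6: A_seq=397 A_ack=463 B_seq=463 B_ack=397
After event 7: A_seq=397 A_ack=463 B_seq=463 B_ack=397

397 463 463 397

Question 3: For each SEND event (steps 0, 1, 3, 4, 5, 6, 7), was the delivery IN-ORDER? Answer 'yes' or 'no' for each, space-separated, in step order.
Answer: yes yes no yes yes no no

Derivation:
Step 0: SEND seq=100 -> in-order
Step 1: SEND seq=200 -> in-order
Step 3: SEND seq=253 -> out-of-order
Step 4: SEND seq=110 -> in-order
Step 5: SEND seq=321 -> in-order
Step 6: SEND seq=110 -> out-of-order
Step 7: SEND seq=110 -> out-of-order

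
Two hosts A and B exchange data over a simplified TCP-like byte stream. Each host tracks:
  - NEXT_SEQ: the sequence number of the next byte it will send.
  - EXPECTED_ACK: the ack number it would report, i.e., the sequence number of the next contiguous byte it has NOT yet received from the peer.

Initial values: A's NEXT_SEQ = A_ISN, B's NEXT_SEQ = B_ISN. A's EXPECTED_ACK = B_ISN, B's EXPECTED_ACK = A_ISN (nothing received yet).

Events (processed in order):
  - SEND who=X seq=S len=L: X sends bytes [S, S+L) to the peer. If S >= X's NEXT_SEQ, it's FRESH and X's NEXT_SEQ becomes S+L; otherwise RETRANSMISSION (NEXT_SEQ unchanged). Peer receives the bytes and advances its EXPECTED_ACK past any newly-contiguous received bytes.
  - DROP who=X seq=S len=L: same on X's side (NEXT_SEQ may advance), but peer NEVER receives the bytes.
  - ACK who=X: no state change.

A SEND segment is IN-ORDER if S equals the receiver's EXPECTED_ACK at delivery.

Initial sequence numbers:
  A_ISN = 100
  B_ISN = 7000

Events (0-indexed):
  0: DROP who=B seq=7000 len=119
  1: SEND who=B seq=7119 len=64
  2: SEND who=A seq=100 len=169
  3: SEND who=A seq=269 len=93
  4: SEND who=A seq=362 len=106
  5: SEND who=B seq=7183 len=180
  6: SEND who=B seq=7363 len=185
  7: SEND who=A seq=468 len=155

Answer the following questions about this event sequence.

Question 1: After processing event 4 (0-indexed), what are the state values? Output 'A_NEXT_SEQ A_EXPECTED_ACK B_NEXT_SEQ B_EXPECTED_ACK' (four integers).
After event 0: A_seq=100 A_ack=7000 B_seq=7119 B_ack=100
After event 1: A_seq=100 A_ack=7000 B_seq=7183 B_ack=100
After event 2: A_seq=269 A_ack=7000 B_seq=7183 B_ack=269
After event 3: A_seq=362 A_ack=7000 B_seq=7183 B_ack=362
After event 4: A_seq=468 A_ack=7000 B_seq=7183 B_ack=468

468 7000 7183 468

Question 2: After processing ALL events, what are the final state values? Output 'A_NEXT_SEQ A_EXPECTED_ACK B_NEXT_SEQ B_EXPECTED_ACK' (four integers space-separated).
Answer: 623 7000 7548 623

Derivation:
After event 0: A_seq=100 A_ack=7000 B_seq=7119 B_ack=100
After event 1: A_seq=100 A_ack=7000 B_seq=7183 B_ack=100
After event 2: A_seq=269 A_ack=7000 B_seq=7183 B_ack=269
After event 3: A_seq=362 A_ack=7000 B_seq=7183 B_ack=362
After event 4: A_seq=468 A_ack=7000 B_seq=7183 B_ack=468
After event 5: A_seq=468 A_ack=7000 B_seq=7363 B_ack=468
After event 6: A_seq=468 A_ack=7000 B_seq=7548 B_ack=468
After event 7: A_seq=623 A_ack=7000 B_seq=7548 B_ack=623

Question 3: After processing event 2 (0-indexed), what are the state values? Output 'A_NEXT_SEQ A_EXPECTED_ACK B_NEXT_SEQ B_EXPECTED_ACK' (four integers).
After event 0: A_seq=100 A_ack=7000 B_seq=7119 B_ack=100
After event 1: A_seq=100 A_ack=7000 B_seq=7183 B_ack=100
After event 2: A_seq=269 A_ack=7000 B_seq=7183 B_ack=269

269 7000 7183 269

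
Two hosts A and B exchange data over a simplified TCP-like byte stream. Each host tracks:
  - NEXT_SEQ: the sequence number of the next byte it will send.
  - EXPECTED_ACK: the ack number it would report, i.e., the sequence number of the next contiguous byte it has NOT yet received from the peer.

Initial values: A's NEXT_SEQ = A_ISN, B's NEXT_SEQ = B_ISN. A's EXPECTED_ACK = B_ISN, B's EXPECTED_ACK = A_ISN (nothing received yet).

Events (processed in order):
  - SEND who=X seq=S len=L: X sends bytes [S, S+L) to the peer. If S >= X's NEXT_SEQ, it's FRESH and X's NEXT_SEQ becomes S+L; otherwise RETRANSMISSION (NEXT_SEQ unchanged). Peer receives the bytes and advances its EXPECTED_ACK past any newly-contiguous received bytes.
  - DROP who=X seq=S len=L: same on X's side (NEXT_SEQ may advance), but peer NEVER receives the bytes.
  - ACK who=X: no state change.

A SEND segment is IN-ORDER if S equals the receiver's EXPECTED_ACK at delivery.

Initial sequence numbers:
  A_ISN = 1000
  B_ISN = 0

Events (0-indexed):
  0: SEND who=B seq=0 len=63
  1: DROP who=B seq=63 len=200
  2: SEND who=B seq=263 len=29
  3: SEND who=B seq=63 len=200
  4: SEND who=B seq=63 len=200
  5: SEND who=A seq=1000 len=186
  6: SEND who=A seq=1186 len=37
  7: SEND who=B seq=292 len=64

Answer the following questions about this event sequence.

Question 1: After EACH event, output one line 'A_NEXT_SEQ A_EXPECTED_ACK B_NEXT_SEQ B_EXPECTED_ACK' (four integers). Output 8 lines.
1000 63 63 1000
1000 63 263 1000
1000 63 292 1000
1000 292 292 1000
1000 292 292 1000
1186 292 292 1186
1223 292 292 1223
1223 356 356 1223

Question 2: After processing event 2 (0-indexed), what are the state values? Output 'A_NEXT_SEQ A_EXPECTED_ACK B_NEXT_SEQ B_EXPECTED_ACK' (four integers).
After event 0: A_seq=1000 A_ack=63 B_seq=63 B_ack=1000
After event 1: A_seq=1000 A_ack=63 B_seq=263 B_ack=1000
After event 2: A_seq=1000 A_ack=63 B_seq=292 B_ack=1000

1000 63 292 1000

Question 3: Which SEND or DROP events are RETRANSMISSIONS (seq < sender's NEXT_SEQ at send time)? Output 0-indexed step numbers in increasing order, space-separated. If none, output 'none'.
Step 0: SEND seq=0 -> fresh
Step 1: DROP seq=63 -> fresh
Step 2: SEND seq=263 -> fresh
Step 3: SEND seq=63 -> retransmit
Step 4: SEND seq=63 -> retransmit
Step 5: SEND seq=1000 -> fresh
Step 6: SEND seq=1186 -> fresh
Step 7: SEND seq=292 -> fresh

Answer: 3 4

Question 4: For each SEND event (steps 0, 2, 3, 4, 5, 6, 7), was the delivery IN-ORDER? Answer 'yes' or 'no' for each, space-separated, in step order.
Answer: yes no yes no yes yes yes

Derivation:
Step 0: SEND seq=0 -> in-order
Step 2: SEND seq=263 -> out-of-order
Step 3: SEND seq=63 -> in-order
Step 4: SEND seq=63 -> out-of-order
Step 5: SEND seq=1000 -> in-order
Step 6: SEND seq=1186 -> in-order
Step 7: SEND seq=292 -> in-order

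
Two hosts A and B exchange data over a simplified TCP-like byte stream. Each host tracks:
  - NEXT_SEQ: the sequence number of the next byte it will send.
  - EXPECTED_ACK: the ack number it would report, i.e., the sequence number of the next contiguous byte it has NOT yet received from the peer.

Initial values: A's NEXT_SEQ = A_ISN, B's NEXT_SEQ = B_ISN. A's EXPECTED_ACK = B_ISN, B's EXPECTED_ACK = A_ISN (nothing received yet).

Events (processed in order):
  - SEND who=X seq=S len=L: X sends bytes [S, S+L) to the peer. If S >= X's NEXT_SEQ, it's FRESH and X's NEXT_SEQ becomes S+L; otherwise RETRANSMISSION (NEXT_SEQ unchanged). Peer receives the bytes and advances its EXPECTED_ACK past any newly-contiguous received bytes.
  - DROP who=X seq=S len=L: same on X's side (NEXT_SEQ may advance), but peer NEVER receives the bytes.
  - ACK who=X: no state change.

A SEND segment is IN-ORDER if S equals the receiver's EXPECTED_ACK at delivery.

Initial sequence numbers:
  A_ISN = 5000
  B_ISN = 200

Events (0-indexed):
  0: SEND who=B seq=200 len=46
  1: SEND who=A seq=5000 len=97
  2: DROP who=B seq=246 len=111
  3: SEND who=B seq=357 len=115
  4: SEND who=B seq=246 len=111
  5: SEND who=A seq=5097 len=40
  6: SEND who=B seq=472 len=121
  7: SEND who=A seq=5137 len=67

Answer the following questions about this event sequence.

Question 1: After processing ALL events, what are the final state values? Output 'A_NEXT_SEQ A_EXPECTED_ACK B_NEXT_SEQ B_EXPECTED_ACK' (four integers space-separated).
Answer: 5204 593 593 5204

Derivation:
After event 0: A_seq=5000 A_ack=246 B_seq=246 B_ack=5000
After event 1: A_seq=5097 A_ack=246 B_seq=246 B_ack=5097
After event 2: A_seq=5097 A_ack=246 B_seq=357 B_ack=5097
After event 3: A_seq=5097 A_ack=246 B_seq=472 B_ack=5097
After event 4: A_seq=5097 A_ack=472 B_seq=472 B_ack=5097
After event 5: A_seq=5137 A_ack=472 B_seq=472 B_ack=5137
After event 6: A_seq=5137 A_ack=593 B_seq=593 B_ack=5137
After event 7: A_seq=5204 A_ack=593 B_seq=593 B_ack=5204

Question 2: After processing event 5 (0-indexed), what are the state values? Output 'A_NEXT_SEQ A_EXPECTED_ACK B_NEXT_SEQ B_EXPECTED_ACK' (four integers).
After event 0: A_seq=5000 A_ack=246 B_seq=246 B_ack=5000
After event 1: A_seq=5097 A_ack=246 B_seq=246 B_ack=5097
After event 2: A_seq=5097 A_ack=246 B_seq=357 B_ack=5097
After event 3: A_seq=5097 A_ack=246 B_seq=472 B_ack=5097
After event 4: A_seq=5097 A_ack=472 B_seq=472 B_ack=5097
After event 5: A_seq=5137 A_ack=472 B_seq=472 B_ack=5137

5137 472 472 5137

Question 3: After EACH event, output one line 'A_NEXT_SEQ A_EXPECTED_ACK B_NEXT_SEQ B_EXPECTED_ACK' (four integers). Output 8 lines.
5000 246 246 5000
5097 246 246 5097
5097 246 357 5097
5097 246 472 5097
5097 472 472 5097
5137 472 472 5137
5137 593 593 5137
5204 593 593 5204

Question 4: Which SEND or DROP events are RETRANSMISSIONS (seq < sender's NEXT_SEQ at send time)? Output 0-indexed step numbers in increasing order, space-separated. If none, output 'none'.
Answer: 4

Derivation:
Step 0: SEND seq=200 -> fresh
Step 1: SEND seq=5000 -> fresh
Step 2: DROP seq=246 -> fresh
Step 3: SEND seq=357 -> fresh
Step 4: SEND seq=246 -> retransmit
Step 5: SEND seq=5097 -> fresh
Step 6: SEND seq=472 -> fresh
Step 7: SEND seq=5137 -> fresh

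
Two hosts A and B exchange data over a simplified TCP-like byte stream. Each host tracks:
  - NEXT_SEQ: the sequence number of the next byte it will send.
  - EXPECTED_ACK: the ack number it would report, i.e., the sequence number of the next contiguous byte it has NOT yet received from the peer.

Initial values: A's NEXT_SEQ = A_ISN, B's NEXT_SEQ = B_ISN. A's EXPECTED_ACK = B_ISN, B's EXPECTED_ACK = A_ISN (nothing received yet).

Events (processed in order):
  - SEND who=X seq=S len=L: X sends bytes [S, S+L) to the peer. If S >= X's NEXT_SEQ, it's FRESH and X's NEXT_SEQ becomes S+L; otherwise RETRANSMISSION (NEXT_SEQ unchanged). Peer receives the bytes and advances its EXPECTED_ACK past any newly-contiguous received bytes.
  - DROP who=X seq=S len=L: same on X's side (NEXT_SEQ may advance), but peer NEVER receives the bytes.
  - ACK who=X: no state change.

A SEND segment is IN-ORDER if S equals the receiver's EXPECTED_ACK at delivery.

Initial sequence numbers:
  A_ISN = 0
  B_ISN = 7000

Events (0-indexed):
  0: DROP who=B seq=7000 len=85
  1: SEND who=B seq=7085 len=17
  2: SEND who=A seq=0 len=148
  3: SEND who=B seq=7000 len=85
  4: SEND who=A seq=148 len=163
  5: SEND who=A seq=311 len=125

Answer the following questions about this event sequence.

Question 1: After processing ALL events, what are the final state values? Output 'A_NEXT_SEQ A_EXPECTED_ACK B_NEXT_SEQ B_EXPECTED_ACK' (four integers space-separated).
After event 0: A_seq=0 A_ack=7000 B_seq=7085 B_ack=0
After event 1: A_seq=0 A_ack=7000 B_seq=7102 B_ack=0
After event 2: A_seq=148 A_ack=7000 B_seq=7102 B_ack=148
After event 3: A_seq=148 A_ack=7102 B_seq=7102 B_ack=148
After event 4: A_seq=311 A_ack=7102 B_seq=7102 B_ack=311
After event 5: A_seq=436 A_ack=7102 B_seq=7102 B_ack=436

Answer: 436 7102 7102 436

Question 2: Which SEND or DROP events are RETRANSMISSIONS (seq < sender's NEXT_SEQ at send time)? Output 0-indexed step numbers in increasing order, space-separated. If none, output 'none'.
Step 0: DROP seq=7000 -> fresh
Step 1: SEND seq=7085 -> fresh
Step 2: SEND seq=0 -> fresh
Step 3: SEND seq=7000 -> retransmit
Step 4: SEND seq=148 -> fresh
Step 5: SEND seq=311 -> fresh

Answer: 3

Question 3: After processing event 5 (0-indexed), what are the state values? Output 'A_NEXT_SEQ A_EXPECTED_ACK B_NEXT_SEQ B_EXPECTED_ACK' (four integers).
After event 0: A_seq=0 A_ack=7000 B_seq=7085 B_ack=0
After event 1: A_seq=0 A_ack=7000 B_seq=7102 B_ack=0
After event 2: A_seq=148 A_ack=7000 B_seq=7102 B_ack=148
After event 3: A_seq=148 A_ack=7102 B_seq=7102 B_ack=148
After event 4: A_seq=311 A_ack=7102 B_seq=7102 B_ack=311
After event 5: A_seq=436 A_ack=7102 B_seq=7102 B_ack=436

436 7102 7102 436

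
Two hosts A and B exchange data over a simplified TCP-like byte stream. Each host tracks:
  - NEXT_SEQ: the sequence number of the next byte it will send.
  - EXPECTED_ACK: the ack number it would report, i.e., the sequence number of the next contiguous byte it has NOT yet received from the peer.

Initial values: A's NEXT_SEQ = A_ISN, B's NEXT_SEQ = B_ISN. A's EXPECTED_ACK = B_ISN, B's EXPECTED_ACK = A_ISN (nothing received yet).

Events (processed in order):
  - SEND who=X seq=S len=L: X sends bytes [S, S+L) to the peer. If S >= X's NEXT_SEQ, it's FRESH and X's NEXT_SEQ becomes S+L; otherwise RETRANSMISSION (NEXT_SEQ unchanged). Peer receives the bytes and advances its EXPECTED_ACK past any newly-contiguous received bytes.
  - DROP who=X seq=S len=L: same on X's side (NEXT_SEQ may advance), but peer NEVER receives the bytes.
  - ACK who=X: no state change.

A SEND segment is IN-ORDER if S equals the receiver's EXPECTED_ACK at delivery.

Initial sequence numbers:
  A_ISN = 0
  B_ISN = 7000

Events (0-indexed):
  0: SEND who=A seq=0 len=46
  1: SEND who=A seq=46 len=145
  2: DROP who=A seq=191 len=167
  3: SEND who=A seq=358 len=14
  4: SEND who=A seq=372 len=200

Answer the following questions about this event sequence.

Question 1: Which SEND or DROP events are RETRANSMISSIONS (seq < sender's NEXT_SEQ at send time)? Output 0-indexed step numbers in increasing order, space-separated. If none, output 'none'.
Answer: none

Derivation:
Step 0: SEND seq=0 -> fresh
Step 1: SEND seq=46 -> fresh
Step 2: DROP seq=191 -> fresh
Step 3: SEND seq=358 -> fresh
Step 4: SEND seq=372 -> fresh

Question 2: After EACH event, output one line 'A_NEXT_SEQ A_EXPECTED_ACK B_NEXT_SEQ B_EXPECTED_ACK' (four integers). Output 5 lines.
46 7000 7000 46
191 7000 7000 191
358 7000 7000 191
372 7000 7000 191
572 7000 7000 191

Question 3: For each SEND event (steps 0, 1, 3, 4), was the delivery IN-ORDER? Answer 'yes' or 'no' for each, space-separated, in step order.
Step 0: SEND seq=0 -> in-order
Step 1: SEND seq=46 -> in-order
Step 3: SEND seq=358 -> out-of-order
Step 4: SEND seq=372 -> out-of-order

Answer: yes yes no no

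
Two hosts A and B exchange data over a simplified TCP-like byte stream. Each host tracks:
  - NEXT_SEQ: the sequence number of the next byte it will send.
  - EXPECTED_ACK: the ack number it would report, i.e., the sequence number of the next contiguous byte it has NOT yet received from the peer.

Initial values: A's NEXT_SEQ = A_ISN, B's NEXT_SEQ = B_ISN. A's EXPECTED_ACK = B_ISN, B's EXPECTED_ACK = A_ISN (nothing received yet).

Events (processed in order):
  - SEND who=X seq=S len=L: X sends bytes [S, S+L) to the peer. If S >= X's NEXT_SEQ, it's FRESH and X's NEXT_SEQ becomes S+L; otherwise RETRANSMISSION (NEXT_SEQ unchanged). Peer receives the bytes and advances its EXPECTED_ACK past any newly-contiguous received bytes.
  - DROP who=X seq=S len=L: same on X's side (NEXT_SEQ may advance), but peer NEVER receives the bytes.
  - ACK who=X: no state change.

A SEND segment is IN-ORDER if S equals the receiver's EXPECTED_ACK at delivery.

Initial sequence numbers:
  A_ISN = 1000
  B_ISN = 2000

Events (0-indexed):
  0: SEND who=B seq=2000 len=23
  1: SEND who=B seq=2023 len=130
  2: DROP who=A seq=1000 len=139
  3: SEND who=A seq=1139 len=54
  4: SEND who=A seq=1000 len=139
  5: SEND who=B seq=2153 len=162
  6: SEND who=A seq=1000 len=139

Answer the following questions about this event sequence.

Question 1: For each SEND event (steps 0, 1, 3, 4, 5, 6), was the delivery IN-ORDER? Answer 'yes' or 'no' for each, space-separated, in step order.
Step 0: SEND seq=2000 -> in-order
Step 1: SEND seq=2023 -> in-order
Step 3: SEND seq=1139 -> out-of-order
Step 4: SEND seq=1000 -> in-order
Step 5: SEND seq=2153 -> in-order
Step 6: SEND seq=1000 -> out-of-order

Answer: yes yes no yes yes no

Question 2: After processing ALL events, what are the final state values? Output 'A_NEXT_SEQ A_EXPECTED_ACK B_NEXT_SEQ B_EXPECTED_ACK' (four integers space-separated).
Answer: 1193 2315 2315 1193

Derivation:
After event 0: A_seq=1000 A_ack=2023 B_seq=2023 B_ack=1000
After event 1: A_seq=1000 A_ack=2153 B_seq=2153 B_ack=1000
After event 2: A_seq=1139 A_ack=2153 B_seq=2153 B_ack=1000
After event 3: A_seq=1193 A_ack=2153 B_seq=2153 B_ack=1000
After event 4: A_seq=1193 A_ack=2153 B_seq=2153 B_ack=1193
After event 5: A_seq=1193 A_ack=2315 B_seq=2315 B_ack=1193
After event 6: A_seq=1193 A_ack=2315 B_seq=2315 B_ack=1193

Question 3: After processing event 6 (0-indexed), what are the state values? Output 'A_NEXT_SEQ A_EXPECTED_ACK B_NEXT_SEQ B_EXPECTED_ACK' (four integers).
After event 0: A_seq=1000 A_ack=2023 B_seq=2023 B_ack=1000
After event 1: A_seq=1000 A_ack=2153 B_seq=2153 B_ack=1000
After event 2: A_seq=1139 A_ack=2153 B_seq=2153 B_ack=1000
After event 3: A_seq=1193 A_ack=2153 B_seq=2153 B_ack=1000
After event 4: A_seq=1193 A_ack=2153 B_seq=2153 B_ack=1193
After event 5: A_seq=1193 A_ack=2315 B_seq=2315 B_ack=1193
After event 6: A_seq=1193 A_ack=2315 B_seq=2315 B_ack=1193

1193 2315 2315 1193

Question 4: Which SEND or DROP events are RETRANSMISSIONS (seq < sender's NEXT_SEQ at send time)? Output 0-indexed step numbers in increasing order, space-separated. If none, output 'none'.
Step 0: SEND seq=2000 -> fresh
Step 1: SEND seq=2023 -> fresh
Step 2: DROP seq=1000 -> fresh
Step 3: SEND seq=1139 -> fresh
Step 4: SEND seq=1000 -> retransmit
Step 5: SEND seq=2153 -> fresh
Step 6: SEND seq=1000 -> retransmit

Answer: 4 6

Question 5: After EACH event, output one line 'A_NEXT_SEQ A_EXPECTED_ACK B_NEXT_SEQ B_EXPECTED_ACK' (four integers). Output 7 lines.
1000 2023 2023 1000
1000 2153 2153 1000
1139 2153 2153 1000
1193 2153 2153 1000
1193 2153 2153 1193
1193 2315 2315 1193
1193 2315 2315 1193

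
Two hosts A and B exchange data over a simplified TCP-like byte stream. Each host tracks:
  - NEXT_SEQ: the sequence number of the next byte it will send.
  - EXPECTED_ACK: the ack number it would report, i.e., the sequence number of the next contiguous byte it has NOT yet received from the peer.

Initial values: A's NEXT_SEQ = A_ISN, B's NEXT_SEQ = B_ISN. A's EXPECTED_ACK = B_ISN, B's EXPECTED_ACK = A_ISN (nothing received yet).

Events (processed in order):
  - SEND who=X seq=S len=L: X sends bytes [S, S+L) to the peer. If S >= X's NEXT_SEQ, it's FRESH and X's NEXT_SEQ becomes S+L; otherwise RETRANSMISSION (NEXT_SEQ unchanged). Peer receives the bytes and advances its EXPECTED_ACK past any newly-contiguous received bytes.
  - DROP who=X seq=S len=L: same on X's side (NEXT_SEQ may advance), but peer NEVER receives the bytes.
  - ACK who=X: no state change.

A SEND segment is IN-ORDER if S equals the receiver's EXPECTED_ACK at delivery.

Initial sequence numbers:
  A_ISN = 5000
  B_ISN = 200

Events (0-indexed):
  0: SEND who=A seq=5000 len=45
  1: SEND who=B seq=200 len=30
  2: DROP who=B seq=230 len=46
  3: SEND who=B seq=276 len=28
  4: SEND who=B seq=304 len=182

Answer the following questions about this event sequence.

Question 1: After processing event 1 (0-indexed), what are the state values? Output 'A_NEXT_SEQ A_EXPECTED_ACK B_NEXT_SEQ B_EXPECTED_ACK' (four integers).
After event 0: A_seq=5045 A_ack=200 B_seq=200 B_ack=5045
After event 1: A_seq=5045 A_ack=230 B_seq=230 B_ack=5045

5045 230 230 5045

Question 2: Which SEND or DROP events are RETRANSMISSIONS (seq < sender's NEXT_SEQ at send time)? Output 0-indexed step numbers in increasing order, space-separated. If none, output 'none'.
Answer: none

Derivation:
Step 0: SEND seq=5000 -> fresh
Step 1: SEND seq=200 -> fresh
Step 2: DROP seq=230 -> fresh
Step 3: SEND seq=276 -> fresh
Step 4: SEND seq=304 -> fresh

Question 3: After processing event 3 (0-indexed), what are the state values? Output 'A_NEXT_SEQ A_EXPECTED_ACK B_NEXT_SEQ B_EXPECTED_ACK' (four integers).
After event 0: A_seq=5045 A_ack=200 B_seq=200 B_ack=5045
After event 1: A_seq=5045 A_ack=230 B_seq=230 B_ack=5045
After event 2: A_seq=5045 A_ack=230 B_seq=276 B_ack=5045
After event 3: A_seq=5045 A_ack=230 B_seq=304 B_ack=5045

5045 230 304 5045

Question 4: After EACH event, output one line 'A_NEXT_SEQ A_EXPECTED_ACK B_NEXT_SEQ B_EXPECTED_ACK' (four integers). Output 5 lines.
5045 200 200 5045
5045 230 230 5045
5045 230 276 5045
5045 230 304 5045
5045 230 486 5045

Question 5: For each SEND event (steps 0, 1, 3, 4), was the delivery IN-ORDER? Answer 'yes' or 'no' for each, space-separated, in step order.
Answer: yes yes no no

Derivation:
Step 0: SEND seq=5000 -> in-order
Step 1: SEND seq=200 -> in-order
Step 3: SEND seq=276 -> out-of-order
Step 4: SEND seq=304 -> out-of-order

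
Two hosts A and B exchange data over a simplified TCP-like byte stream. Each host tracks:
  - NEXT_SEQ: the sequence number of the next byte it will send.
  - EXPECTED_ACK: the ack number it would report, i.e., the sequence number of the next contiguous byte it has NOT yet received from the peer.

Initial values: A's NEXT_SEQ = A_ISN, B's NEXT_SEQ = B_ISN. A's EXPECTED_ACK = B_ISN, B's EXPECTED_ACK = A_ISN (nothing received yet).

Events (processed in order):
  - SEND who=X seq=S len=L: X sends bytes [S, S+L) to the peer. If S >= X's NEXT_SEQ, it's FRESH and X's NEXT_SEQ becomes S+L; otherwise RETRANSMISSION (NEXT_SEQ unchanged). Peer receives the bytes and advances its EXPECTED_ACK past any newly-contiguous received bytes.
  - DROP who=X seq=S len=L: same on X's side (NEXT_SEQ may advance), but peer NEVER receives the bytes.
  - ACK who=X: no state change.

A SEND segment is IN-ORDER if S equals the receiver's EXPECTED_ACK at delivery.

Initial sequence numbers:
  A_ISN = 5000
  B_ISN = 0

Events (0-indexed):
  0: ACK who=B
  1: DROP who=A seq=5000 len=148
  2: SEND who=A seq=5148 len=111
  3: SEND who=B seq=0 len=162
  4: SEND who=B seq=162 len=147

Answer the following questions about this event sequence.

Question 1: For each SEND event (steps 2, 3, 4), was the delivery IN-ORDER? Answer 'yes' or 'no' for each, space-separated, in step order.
Step 2: SEND seq=5148 -> out-of-order
Step 3: SEND seq=0 -> in-order
Step 4: SEND seq=162 -> in-order

Answer: no yes yes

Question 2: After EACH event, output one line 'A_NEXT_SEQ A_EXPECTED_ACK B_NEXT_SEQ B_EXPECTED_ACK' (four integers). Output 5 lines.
5000 0 0 5000
5148 0 0 5000
5259 0 0 5000
5259 162 162 5000
5259 309 309 5000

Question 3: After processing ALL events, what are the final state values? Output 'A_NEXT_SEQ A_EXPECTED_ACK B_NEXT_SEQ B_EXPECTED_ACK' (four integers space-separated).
Answer: 5259 309 309 5000

Derivation:
After event 0: A_seq=5000 A_ack=0 B_seq=0 B_ack=5000
After event 1: A_seq=5148 A_ack=0 B_seq=0 B_ack=5000
After event 2: A_seq=5259 A_ack=0 B_seq=0 B_ack=5000
After event 3: A_seq=5259 A_ack=162 B_seq=162 B_ack=5000
After event 4: A_seq=5259 A_ack=309 B_seq=309 B_ack=5000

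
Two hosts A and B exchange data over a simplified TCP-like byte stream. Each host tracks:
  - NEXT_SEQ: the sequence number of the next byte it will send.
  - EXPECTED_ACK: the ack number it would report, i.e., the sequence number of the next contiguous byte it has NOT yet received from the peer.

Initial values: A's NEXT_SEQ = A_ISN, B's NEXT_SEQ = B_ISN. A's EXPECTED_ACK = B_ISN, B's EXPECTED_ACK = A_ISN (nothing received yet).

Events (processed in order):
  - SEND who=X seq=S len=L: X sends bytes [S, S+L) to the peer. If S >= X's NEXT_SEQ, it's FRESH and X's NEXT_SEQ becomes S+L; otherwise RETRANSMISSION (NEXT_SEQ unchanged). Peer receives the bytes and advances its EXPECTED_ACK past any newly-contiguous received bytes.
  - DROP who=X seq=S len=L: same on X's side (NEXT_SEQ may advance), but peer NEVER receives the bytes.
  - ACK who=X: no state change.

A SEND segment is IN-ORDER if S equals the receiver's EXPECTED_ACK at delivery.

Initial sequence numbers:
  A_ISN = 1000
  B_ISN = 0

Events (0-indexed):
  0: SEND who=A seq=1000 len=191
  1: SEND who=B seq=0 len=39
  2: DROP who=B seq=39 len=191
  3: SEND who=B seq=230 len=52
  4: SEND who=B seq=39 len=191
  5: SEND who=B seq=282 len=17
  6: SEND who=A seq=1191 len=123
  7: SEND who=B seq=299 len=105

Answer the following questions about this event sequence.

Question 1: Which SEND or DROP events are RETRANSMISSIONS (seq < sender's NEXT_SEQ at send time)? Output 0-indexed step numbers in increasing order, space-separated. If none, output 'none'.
Step 0: SEND seq=1000 -> fresh
Step 1: SEND seq=0 -> fresh
Step 2: DROP seq=39 -> fresh
Step 3: SEND seq=230 -> fresh
Step 4: SEND seq=39 -> retransmit
Step 5: SEND seq=282 -> fresh
Step 6: SEND seq=1191 -> fresh
Step 7: SEND seq=299 -> fresh

Answer: 4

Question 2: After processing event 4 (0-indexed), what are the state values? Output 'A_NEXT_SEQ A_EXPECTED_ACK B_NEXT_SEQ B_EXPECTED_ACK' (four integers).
After event 0: A_seq=1191 A_ack=0 B_seq=0 B_ack=1191
After event 1: A_seq=1191 A_ack=39 B_seq=39 B_ack=1191
After event 2: A_seq=1191 A_ack=39 B_seq=230 B_ack=1191
After event 3: A_seq=1191 A_ack=39 B_seq=282 B_ack=1191
After event 4: A_seq=1191 A_ack=282 B_seq=282 B_ack=1191

1191 282 282 1191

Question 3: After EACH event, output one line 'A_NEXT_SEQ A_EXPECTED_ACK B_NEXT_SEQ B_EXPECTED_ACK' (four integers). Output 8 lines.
1191 0 0 1191
1191 39 39 1191
1191 39 230 1191
1191 39 282 1191
1191 282 282 1191
1191 299 299 1191
1314 299 299 1314
1314 404 404 1314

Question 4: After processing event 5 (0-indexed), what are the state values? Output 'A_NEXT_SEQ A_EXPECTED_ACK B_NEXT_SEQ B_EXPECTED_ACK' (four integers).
After event 0: A_seq=1191 A_ack=0 B_seq=0 B_ack=1191
After event 1: A_seq=1191 A_ack=39 B_seq=39 B_ack=1191
After event 2: A_seq=1191 A_ack=39 B_seq=230 B_ack=1191
After event 3: A_seq=1191 A_ack=39 B_seq=282 B_ack=1191
After event 4: A_seq=1191 A_ack=282 B_seq=282 B_ack=1191
After event 5: A_seq=1191 A_ack=299 B_seq=299 B_ack=1191

1191 299 299 1191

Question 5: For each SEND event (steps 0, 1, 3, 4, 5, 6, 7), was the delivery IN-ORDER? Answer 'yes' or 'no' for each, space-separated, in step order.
Answer: yes yes no yes yes yes yes

Derivation:
Step 0: SEND seq=1000 -> in-order
Step 1: SEND seq=0 -> in-order
Step 3: SEND seq=230 -> out-of-order
Step 4: SEND seq=39 -> in-order
Step 5: SEND seq=282 -> in-order
Step 6: SEND seq=1191 -> in-order
Step 7: SEND seq=299 -> in-order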